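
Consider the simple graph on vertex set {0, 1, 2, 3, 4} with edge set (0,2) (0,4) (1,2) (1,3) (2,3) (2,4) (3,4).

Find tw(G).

A width-2 tree decomposition is:
Bags: B1 = {2, 3, 4}  B2 = {1, 2, 3}  B3 = {0, 2, 4}
Tree: B1–B2, B1–B3
Each bag holds 3 vertices, so the decomposition has width 2, which upper-bounds the treewidth. For the lower bound, the 3 vertices {0, 2, 4} are pairwise adjacent, and any tree decomposition puts a clique entirely inside one bag — forcing width ≥ 2. Hence tw(G) = 2 exactly.

2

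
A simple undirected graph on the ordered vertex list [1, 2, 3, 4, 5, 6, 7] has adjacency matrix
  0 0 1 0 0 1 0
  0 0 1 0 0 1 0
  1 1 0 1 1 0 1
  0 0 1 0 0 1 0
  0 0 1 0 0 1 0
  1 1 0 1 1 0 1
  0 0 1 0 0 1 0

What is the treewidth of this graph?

A width-2 tree decomposition is:
Bags: B1 = {3, 6, 7}  B2 = {1, 3, 6}  B3 = {3, 5, 6}  B4 = {3, 4, 6}  B5 = {2, 3, 6}
Tree: B1–B2, B2–B3, B3–B4, B4–B5
Every bag has size at most 3, so the width is 3 − 1 = 2 and tw(G) ≤ 2. Since 6–7–3–1–6 is a cycle in G, G is not acyclic. Forests are exactly the graphs of treewidth ≤ 1, so tw(G) ≥ 2. The upper and lower bounds meet at 2, so that is the treewidth.

2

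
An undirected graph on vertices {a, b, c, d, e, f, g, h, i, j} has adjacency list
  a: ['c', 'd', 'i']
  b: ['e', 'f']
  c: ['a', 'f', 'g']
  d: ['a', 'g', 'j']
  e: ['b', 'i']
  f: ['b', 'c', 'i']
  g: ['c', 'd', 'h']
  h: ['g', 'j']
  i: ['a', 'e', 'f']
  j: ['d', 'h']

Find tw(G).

A width-2 tree decomposition is:
Bags: B1 = {g, h, j}  B2 = {d, g, j}  B3 = {c, d, g}  B4 = {a, c, d}  B5 = {a, c, f}  B6 = {a, f, i}  B7 = {b, f, i}  B8 = {b, e, i}
Tree: B1–B2, B2–B3, B3–B4, B4–B5, B5–B6, B6–B7, B7–B8
Each bag holds 3 vertices, so the decomposition has width 2, which upper-bounds the treewidth. Since h–j–d–g–h is a cycle in G, G is not acyclic. Forests are exactly the graphs of treewidth ≤ 1, so tw(G) ≥ 2. Therefore the treewidth is 2.

2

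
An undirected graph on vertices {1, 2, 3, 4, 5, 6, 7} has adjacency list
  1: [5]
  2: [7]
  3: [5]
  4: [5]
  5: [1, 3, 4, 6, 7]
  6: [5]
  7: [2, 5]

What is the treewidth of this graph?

1

A width-1 tree decomposition is:
Bags: B1 = {5, 7}  B2 = {4, 5}  B3 = {1, 5}  B4 = {5, 6}  B5 = {2, 7}  B6 = {3, 5}
Tree: B1–B2, B1–B3, B2–B4, B1–B5, B2–B6
The largest bag has 2 vertices, giving width 1; this decomposition certifies tw(G) ≤ 1. G has an edge, so its treewidth is at least 1. The upper and lower bounds meet at 1, so that is the treewidth.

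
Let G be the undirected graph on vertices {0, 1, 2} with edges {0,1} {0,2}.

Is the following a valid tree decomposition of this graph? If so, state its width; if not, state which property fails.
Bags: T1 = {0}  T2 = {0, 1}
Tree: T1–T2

A tree decomposition must satisfy three properties: every vertex lies in some bag; for every edge, both endpoints lie together in some bag; and for every vertex, the bags containing it form a connected subtree. Here vertex 2 appears in no bag, so the decomposition is invalid.

No — vertex 2 appears in no bag.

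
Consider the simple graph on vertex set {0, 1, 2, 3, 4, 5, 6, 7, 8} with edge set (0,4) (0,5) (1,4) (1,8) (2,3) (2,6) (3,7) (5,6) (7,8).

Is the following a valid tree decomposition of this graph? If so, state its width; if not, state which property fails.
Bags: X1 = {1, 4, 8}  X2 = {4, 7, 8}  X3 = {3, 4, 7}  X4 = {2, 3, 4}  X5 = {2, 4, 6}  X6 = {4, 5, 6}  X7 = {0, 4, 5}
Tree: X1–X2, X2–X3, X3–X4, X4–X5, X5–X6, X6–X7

Yes; width 2.

Vertex coverage: the bags together contain {0, 1, 2, 3, 4, 5, 6, 7, 8}, the full vertex set. Edge coverage: each edge of G has both endpoints in at least one bag. Running intersection: for every vertex, the bags containing it form a connected subtree. All three properties hold, so this is a valid tree decomposition of width max|bag| − 1 = 2, and hence tw(G) ≤ 2.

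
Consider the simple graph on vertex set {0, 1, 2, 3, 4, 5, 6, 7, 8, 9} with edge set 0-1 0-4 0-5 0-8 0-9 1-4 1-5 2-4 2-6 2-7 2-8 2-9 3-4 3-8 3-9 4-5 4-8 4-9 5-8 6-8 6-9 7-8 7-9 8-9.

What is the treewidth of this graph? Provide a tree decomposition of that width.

Each bag holds 4 vertices, so the decomposition has width 3, which upper-bounds the treewidth. On the other hand G contains the 4-clique {0, 4, 8, 9}. A clique must lie in a single bag of any decomposition, so no decomposition can have width below 3. Therefore the treewidth is 3.

Treewidth 3.
One optimal decomposition is:
Bags: B1 = {0, 4, 5, 8}  B2 = {0, 4, 8, 9}  B3 = {0, 1, 4, 5}  B4 = {2, 4, 8, 9}  B5 = {3, 4, 8, 9}  B6 = {2, 6, 8, 9}  B7 = {2, 7, 8, 9}
Tree: B1–B2, B1–B3, B2–B4, B2–B5, B4–B6, B6–B7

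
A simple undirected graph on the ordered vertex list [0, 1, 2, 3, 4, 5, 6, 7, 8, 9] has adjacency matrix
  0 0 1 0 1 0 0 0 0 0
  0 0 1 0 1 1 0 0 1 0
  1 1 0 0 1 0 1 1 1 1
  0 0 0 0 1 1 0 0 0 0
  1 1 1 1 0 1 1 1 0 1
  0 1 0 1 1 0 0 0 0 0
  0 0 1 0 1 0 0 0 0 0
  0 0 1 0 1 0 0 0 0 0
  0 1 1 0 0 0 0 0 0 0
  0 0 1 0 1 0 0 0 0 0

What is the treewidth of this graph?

A width-2 tree decomposition is:
Bags: B1 = {1, 2, 4}  B2 = {2, 4, 6}  B3 = {2, 4, 9}  B4 = {0, 2, 4}  B5 = {1, 4, 5}  B6 = {1, 2, 8}  B7 = {3, 4, 5}  B8 = {2, 4, 7}
Tree: B1–B2, B2–B3, B3–B4, B1–B5, B1–B6, B5–B7, B4–B8
Every bag has size at most 3, so the width is 3 − 1 = 2 and tw(G) ≤ 2. Conversely, {1, 2, 8} is a clique of size 3, and the vertices of any clique must share a bag in every tree decomposition; so some bag has ≥ 3 vertices and tw(G) ≥ 2. The upper and lower bounds meet at 2, so that is the treewidth.

2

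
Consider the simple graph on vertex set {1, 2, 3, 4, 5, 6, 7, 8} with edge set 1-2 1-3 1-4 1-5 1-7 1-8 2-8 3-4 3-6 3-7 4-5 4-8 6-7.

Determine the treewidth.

2

A width-2 tree decomposition is:
Bags: B1 = {1, 4, 5}  B2 = {1, 4, 8}  B3 = {1, 3, 4}  B4 = {1, 3, 7}  B5 = {3, 6, 7}  B6 = {1, 2, 8}
Tree: B1–B2, B2–B3, B3–B4, B4–B5, B2–B6
Every bag has size at most 3, so the width is 3 − 1 = 2 and tw(G) ≤ 2. On the other hand G contains the 3-clique {1, 2, 8}. A clique must lie in a single bag of any decomposition, so no decomposition can have width below 2. Therefore the treewidth is 2.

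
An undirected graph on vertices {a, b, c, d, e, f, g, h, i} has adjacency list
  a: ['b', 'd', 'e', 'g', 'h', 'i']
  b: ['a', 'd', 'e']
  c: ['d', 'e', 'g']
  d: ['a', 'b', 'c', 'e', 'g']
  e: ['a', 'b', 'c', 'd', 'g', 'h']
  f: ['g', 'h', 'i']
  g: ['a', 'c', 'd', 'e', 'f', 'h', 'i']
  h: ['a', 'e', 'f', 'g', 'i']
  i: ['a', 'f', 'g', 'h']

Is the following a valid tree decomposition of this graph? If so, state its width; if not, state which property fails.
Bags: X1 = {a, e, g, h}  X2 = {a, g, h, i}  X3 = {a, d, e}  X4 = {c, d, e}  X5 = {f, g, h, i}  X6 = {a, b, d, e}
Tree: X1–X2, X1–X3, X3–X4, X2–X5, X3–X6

A tree decomposition must satisfy three properties: every vertex lies in some bag; for every edge, both endpoints lie together in some bag; and for every vertex, the bags containing it form a connected subtree. Here edge (g,d) lies in no bag, so the decomposition is invalid.

No — edge (g,d) lies in no bag.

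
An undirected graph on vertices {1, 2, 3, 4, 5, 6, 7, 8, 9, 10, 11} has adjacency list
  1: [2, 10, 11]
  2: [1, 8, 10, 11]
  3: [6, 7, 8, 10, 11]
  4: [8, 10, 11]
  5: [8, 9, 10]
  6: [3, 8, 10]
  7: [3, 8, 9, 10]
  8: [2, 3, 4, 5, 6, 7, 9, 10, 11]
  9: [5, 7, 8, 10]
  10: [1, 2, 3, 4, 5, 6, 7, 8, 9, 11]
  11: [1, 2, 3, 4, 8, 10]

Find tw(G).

3

A width-3 tree decomposition is:
Bags: B1 = {3, 8, 10, 11}  B2 = {2, 8, 10, 11}  B3 = {3, 6, 8, 10}  B4 = {3, 7, 8, 10}  B5 = {4, 8, 10, 11}  B6 = {7, 8, 9, 10}  B7 = {1, 2, 10, 11}  B8 = {5, 8, 9, 10}
Tree: B1–B2, B1–B3, B1–B4, B2–B5, B4–B6, B2–B7, B6–B8
Every bag has size at most 4, so the width is 4 − 1 = 3 and tw(G) ≤ 3. On the other hand G contains the 4-clique {2, 8, 10, 11}. A clique must lie in a single bag of any decomposition, so no decomposition can have width below 3. Therefore the treewidth is 3.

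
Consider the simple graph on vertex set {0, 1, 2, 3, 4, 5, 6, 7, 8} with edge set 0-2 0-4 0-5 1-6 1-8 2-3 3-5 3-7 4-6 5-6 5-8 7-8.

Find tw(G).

A width-3 tree decomposition is:
Bags: B1 = {0, 2, 4, 6}  B2 = {0, 2, 5, 6}  B3 = {2, 3, 5, 6}  B4 = {1, 3, 5, 6}  B5 = {1, 3, 5, 8}  B6 = {1, 3, 7, 8}
Tree: B1–B2, B2–B3, B3–B4, B4–B5, B5–B6
Each bag holds 4 vertices, so the decomposition has width 3, which upper-bounds the treewidth. For the lower bound: the 4 vertex sets {0,2,4}, {6}, {5}, {1,3,7,8} are disjoint, each induces a connected subgraph, and every pair is joined by at least one edge of G. Contracting each set to a single vertex therefore yields K_{4} as a minor, and since treewidth is minor-monotone, tw(G) ≥ tw(K_{4}) = 3. The upper and lower bounds meet at 3, so that is the treewidth.

3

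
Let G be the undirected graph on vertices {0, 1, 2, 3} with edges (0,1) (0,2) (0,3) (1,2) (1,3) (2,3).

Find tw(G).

A width-3 tree decomposition is:
Bags: B1 = {0, 1, 2, 3}
Tree: (single bag)
A single bag containing all 4 vertices is trivially a valid decomposition of width 3. For the lower bound, the 4 vertices {0, 1, 2, 3} are pairwise adjacent, and any tree decomposition puts a clique entirely inside one bag — forcing width ≥ 3. Combining the bounds, tw(G) = 3.

3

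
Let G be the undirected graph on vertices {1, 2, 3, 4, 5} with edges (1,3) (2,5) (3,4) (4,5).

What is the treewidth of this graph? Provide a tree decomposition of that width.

The largest bag has 2 vertices, giving width 1; this decomposition certifies tw(G) ≤ 1. Any graph with an edge has treewidth ≥ 1, and G has the edge 1–3. Hence tw(G) = 1 exactly.

Treewidth 1.
Bags: B1 = {1, 3}  B2 = {3, 4}  B3 = {4, 5}  B4 = {2, 5}
Tree: B1–B2, B2–B3, B3–B4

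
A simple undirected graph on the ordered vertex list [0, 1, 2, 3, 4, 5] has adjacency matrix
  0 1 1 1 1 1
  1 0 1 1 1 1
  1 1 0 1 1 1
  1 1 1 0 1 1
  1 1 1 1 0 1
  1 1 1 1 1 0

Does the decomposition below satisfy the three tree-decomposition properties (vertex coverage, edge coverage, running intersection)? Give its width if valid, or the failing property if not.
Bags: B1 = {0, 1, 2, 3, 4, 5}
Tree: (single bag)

Yes; width 5.

Every vertex of G appears in some bag (union = {0, 1, 2, 3, 4, 5}); every edge is covered by a bag; and for each vertex v the set of bags containing v is connected in the bag tree. The decomposition is therefore valid. The largest bag has 6 vertices, so the width is 5.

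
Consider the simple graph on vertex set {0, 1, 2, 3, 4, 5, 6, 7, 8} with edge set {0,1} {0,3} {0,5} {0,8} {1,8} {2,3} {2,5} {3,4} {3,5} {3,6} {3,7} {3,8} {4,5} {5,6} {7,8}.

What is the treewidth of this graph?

2

A width-2 tree decomposition is:
Bags: B1 = {0, 3, 5}  B2 = {0, 3, 8}  B3 = {2, 3, 5}  B4 = {3, 5, 6}  B5 = {3, 7, 8}  B6 = {3, 4, 5}  B7 = {0, 1, 8}
Tree: B1–B2, B1–B3, B1–B4, B2–B5, B4–B6, B2–B7
Every bag has size at most 3, so the width is 3 − 1 = 2 and tw(G) ≤ 2. For the lower bound, the 3 vertices {0, 1, 8} are pairwise adjacent, and any tree decomposition puts a clique entirely inside one bag — forcing width ≥ 2. Therefore the treewidth is 2.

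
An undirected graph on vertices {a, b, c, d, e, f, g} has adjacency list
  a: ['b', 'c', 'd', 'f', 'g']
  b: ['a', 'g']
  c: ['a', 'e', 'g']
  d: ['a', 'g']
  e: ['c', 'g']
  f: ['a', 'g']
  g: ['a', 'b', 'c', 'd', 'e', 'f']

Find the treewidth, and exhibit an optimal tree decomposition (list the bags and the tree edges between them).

Treewidth 2.
One such decomposition:
Bags: B1 = {a, f, g}  B2 = {a, c, g}  B3 = {a, b, g}  B4 = {a, d, g}  B5 = {c, e, g}
Tree: B1–B2, B2–B3, B1–B4, B2–B5

The largest bag has 3 vertices, giving width 2; this decomposition certifies tw(G) ≤ 2. On the other hand G contains the 3-clique {c, e, g}. A clique must lie in a single bag of any decomposition, so no decomposition can have width below 2. Combining the bounds, tw(G) = 2.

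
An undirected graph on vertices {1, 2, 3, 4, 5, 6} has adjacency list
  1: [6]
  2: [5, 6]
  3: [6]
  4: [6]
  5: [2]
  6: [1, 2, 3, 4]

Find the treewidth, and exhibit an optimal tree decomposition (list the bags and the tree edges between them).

Each bag holds 2 vertices, so the decomposition has width 1, which upper-bounds the treewidth. Since G has at least one edge (e.g. 6–2), it is not an edgeless graph, so tw(G) ≥ 1. Hence tw(G) = 1 exactly.

Treewidth 1.
One such decomposition:
Bags: B1 = {2, 6}  B2 = {3, 6}  B3 = {4, 6}  B4 = {1, 6}  B5 = {2, 5}
Tree: B1–B2, B2–B3, B1–B4, B1–B5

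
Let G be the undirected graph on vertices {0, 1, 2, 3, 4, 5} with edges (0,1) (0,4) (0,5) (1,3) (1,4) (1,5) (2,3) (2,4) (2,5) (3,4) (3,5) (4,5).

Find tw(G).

3

A width-3 tree decomposition is:
Bags: B1 = {1, 3, 4, 5}  B2 = {0, 1, 4, 5}  B3 = {2, 3, 4, 5}
Tree: B1–B2, B1–B3
Each bag holds 4 vertices, so the decomposition has width 3, which upper-bounds the treewidth. On the other hand G contains the 4-clique {0, 1, 4, 5}. A clique must lie in a single bag of any decomposition, so no decomposition can have width below 3. Hence tw(G) = 3 exactly.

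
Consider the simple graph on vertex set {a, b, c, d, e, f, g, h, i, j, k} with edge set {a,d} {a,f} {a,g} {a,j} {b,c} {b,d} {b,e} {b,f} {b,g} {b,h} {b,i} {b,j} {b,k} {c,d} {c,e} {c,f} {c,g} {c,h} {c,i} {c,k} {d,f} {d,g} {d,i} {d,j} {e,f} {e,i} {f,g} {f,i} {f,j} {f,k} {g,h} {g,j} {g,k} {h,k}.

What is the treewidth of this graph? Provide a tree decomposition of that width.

The largest bag has 5 vertices, giving width 4; this decomposition certifies tw(G) ≤ 4. Conversely, {b, c, g, h, k} is a clique of size 5, and the vertices of any clique must share a bag in every tree decomposition; so some bag has ≥ 5 vertices and tw(G) ≥ 4. Hence tw(G) = 4 exactly.

Treewidth 4.
Bags: B1 = {b, c, e, f, i}  B2 = {b, c, d, f, i}  B3 = {b, c, d, f, g}  B4 = {b, c, f, g, k}  B5 = {b, d, f, g, j}  B6 = {b, c, g, h, k}  B7 = {a, d, f, g, j}
Tree: B1–B2, B2–B3, B3–B4, B3–B5, B4–B6, B5–B7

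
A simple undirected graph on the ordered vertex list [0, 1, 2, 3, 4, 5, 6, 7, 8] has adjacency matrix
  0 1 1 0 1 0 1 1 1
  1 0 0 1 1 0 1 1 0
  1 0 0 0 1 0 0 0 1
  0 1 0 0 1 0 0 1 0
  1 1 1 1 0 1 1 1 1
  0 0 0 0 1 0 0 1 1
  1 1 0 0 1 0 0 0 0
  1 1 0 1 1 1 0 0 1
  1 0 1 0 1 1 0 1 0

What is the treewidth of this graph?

3

A width-3 tree decomposition is:
Bags: B1 = {0, 1, 4, 7}  B2 = {1, 3, 4, 7}  B3 = {0, 4, 7, 8}  B4 = {0, 1, 4, 6}  B5 = {4, 5, 7, 8}  B6 = {0, 2, 4, 8}
Tree: B1–B2, B1–B3, B1–B4, B3–B5, B3–B6
Every bag has size at most 4, so the width is 4 − 1 = 3 and tw(G) ≤ 3. Conversely, {0, 2, 4, 8} is a clique of size 4, and the vertices of any clique must share a bag in every tree decomposition; so some bag has ≥ 4 vertices and tw(G) ≥ 3. The upper and lower bounds meet at 3, so that is the treewidth.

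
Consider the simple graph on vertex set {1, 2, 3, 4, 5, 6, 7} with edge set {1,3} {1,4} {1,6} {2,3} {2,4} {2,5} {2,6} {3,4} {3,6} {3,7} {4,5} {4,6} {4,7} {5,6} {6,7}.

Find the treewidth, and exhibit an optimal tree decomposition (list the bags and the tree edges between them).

Treewidth 3.
Bags: B1 = {2, 4, 5, 6}  B2 = {2, 3, 4, 6}  B3 = {1, 3, 4, 6}  B4 = {3, 4, 6, 7}
Tree: B1–B2, B2–B3, B2–B4

Each bag holds 4 vertices, so the decomposition has width 3, which upper-bounds the treewidth. Conversely, {1, 3, 4, 6} is a clique of size 4, and the vertices of any clique must share a bag in every tree decomposition; so some bag has ≥ 4 vertices and tw(G) ≥ 3. Hence tw(G) = 3 exactly.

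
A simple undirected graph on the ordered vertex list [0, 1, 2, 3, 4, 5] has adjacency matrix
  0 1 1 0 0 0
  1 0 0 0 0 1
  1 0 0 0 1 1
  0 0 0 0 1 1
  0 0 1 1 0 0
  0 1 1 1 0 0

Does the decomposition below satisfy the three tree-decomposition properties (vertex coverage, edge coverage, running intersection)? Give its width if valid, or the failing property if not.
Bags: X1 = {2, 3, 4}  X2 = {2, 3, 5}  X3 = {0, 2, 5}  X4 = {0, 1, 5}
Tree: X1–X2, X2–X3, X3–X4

Checking the three conditions: (i) the bags cover all of {0, 1, 2, 3, 4, 5}; (ii) for each edge, some bag contains both endpoints; (iii) the bags containing any fixed vertex form a subtree. All hold, so the decomposition is valid with width 3 − 1 = 2.

Yes; width 2.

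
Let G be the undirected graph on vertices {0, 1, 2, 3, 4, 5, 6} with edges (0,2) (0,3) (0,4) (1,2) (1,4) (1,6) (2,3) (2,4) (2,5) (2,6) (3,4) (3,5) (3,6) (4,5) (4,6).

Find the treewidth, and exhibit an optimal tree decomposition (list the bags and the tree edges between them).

Each bag holds 4 vertices, so the decomposition has width 3, which upper-bounds the treewidth. For the lower bound, the 4 vertices {1, 2, 4, 6} are pairwise adjacent, and any tree decomposition puts a clique entirely inside one bag — forcing width ≥ 3. Combining the bounds, tw(G) = 3.

Treewidth 3.
One optimal decomposition is:
Bags: B1 = {0, 2, 3, 4}  B2 = {2, 3, 4, 6}  B3 = {1, 2, 4, 6}  B4 = {2, 3, 4, 5}
Tree: B1–B2, B2–B3, B1–B4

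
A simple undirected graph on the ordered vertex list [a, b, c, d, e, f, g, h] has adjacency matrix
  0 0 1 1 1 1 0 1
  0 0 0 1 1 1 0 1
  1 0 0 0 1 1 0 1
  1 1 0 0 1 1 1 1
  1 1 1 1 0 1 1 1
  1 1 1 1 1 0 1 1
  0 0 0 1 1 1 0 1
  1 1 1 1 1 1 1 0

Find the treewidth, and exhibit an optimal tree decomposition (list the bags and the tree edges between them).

Each bag holds 5 vertices, so the decomposition has width 4, which upper-bounds the treewidth. On the other hand G contains the 5-clique {d, e, f, g, h}. A clique must lie in a single bag of any decomposition, so no decomposition can have width below 4. Therefore the treewidth is 4.

Treewidth 4.
One such decomposition:
Bags: B1 = {a, c, e, f, h}  B2 = {a, d, e, f, h}  B3 = {d, e, f, g, h}  B4 = {b, d, e, f, h}
Tree: B1–B2, B2–B3, B3–B4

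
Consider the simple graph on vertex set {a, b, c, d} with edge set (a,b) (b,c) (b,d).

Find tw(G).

1

A width-1 tree decomposition is:
Bags: B1 = {b, d}  B2 = {b, c}  B3 = {a, b}
Tree: B1–B2, B2–B3
The largest bag has 2 vertices, giving width 1; this decomposition certifies tw(G) ≤ 1. Any graph with an edge has treewidth ≥ 1, and G has the edge b–d. Combining the bounds, tw(G) = 1.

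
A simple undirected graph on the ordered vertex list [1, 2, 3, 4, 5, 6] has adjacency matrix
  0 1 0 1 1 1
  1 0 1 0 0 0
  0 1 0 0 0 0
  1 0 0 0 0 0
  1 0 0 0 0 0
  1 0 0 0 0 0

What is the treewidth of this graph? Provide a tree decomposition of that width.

Treewidth 1.
One such decomposition:
Bags: B1 = {1, 5}  B2 = {1, 2}  B3 = {2, 3}  B4 = {1, 4}  B5 = {1, 6}
Tree: B1–B2, B2–B3, B1–B4, B4–B5

Every bag has size at most 2, so the width is 2 − 1 = 1 and tw(G) ≤ 1. Since G has at least one edge (e.g. 5–1), it is not an edgeless graph, so tw(G) ≥ 1. Combining the bounds, tw(G) = 1.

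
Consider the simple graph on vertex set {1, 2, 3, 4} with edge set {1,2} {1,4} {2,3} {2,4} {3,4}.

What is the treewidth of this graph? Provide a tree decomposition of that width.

The largest bag has 3 vertices, giving width 2; this decomposition certifies tw(G) ≤ 2. For the lower bound, the 3 vertices {1, 2, 4} are pairwise adjacent, and any tree decomposition puts a clique entirely inside one bag — forcing width ≥ 2. Hence tw(G) = 2 exactly.

Treewidth 2.
One optimal decomposition is:
Bags: B1 = {1, 2, 4}  B2 = {2, 3, 4}
Tree: B1–B2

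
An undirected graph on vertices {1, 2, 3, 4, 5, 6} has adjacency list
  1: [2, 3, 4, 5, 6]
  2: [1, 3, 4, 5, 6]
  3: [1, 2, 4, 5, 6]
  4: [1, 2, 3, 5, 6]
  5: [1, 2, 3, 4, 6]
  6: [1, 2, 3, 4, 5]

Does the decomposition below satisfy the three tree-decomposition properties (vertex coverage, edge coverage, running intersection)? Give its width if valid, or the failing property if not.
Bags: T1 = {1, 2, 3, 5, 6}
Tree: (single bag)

A tree decomposition must satisfy three properties: every vertex lies in some bag; for every edge, both endpoints lie together in some bag; and for every vertex, the bags containing it form a connected subtree. Here vertex 4 appears in no bag, so the decomposition is invalid.

No — vertex 4 appears in no bag.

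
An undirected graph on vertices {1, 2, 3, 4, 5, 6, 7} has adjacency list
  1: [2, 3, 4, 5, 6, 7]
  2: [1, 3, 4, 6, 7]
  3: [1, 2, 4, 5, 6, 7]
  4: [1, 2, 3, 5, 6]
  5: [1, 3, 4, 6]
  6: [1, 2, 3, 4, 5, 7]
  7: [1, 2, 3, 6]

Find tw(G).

4

A width-4 tree decomposition is:
Bags: B1 = {1, 2, 3, 4, 6}  B2 = {1, 2, 3, 6, 7}  B3 = {1, 3, 4, 5, 6}
Tree: B1–B2, B1–B3
The largest bag has 5 vertices, giving width 4; this decomposition certifies tw(G) ≤ 4. Conversely, {1, 2, 3, 4, 6} is a clique of size 5, and the vertices of any clique must share a bag in every tree decomposition; so some bag has ≥ 5 vertices and tw(G) ≥ 4. Hence tw(G) = 4 exactly.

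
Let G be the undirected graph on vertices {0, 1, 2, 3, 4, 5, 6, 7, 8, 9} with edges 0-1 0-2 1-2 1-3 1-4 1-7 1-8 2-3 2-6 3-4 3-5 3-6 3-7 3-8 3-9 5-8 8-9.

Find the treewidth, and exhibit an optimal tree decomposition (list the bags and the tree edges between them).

Treewidth 2.
One optimal decomposition is:
Bags: B1 = {1, 2, 3}  B2 = {1, 3, 7}  B3 = {1, 3, 4}  B4 = {2, 3, 6}  B5 = {1, 3, 8}  B6 = {0, 1, 2}  B7 = {3, 5, 8}  B8 = {3, 8, 9}
Tree: B1–B2, B2–B3, B1–B4, B2–B5, B1–B6, B5–B7, B5–B8

The largest bag has 3 vertices, giving width 2; this decomposition certifies tw(G) ≤ 2. Conversely, {0, 1, 2} is a clique of size 3, and the vertices of any clique must share a bag in every tree decomposition; so some bag has ≥ 3 vertices and tw(G) ≥ 2. Hence tw(G) = 2 exactly.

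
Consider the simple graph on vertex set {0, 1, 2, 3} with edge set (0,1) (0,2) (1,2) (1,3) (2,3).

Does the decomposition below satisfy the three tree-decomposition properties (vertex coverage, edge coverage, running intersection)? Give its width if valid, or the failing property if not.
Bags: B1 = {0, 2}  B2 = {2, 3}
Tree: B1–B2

No — vertex 1 appears in no bag.

A tree decomposition must satisfy three properties: every vertex lies in some bag; for every edge, both endpoints lie together in some bag; and for every vertex, the bags containing it form a connected subtree. Here vertex 1 appears in no bag, so the decomposition is invalid.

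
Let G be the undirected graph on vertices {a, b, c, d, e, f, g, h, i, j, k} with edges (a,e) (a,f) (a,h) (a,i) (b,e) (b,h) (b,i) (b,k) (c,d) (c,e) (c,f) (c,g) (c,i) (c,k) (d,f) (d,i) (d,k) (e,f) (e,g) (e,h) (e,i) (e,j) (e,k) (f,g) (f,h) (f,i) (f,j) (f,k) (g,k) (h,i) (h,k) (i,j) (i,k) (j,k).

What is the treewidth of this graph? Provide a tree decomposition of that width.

Every bag has size at most 5, so the width is 5 − 1 = 4 and tw(G) ≤ 4. Conversely, {a, e, f, h, i} is a clique of size 5, and the vertices of any clique must share a bag in every tree decomposition; so some bag has ≥ 5 vertices and tw(G) ≥ 4. Combining the bounds, tw(G) = 4.

Treewidth 4.
One such decomposition:
Bags: B1 = {e, f, h, i, k}  B2 = {c, e, f, i, k}  B3 = {e, f, i, j, k}  B4 = {c, e, f, g, k}  B5 = {a, e, f, h, i}  B6 = {c, d, f, i, k}  B7 = {b, e, h, i, k}
Tree: B1–B2, B1–B3, B2–B4, B1–B5, B2–B6, B1–B7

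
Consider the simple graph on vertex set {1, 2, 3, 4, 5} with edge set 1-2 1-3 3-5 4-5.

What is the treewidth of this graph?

1

A width-1 tree decomposition is:
Bags: B1 = {4, 5}  B2 = {3, 5}  B3 = {1, 3}  B4 = {1, 2}
Tree: B1–B2, B2–B3, B3–B4
Each bag holds 2 vertices, so the decomposition has width 1, which upper-bounds the treewidth. Any graph with an edge has treewidth ≥ 1, and G has the edge 4–5. Therefore the treewidth is 1.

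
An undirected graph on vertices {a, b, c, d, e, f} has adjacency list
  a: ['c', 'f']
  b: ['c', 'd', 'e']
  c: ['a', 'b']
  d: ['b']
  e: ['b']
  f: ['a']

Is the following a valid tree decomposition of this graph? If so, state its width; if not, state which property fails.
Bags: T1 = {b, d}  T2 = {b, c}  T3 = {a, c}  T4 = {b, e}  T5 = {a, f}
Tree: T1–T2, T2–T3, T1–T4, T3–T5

Yes; width 1.

Vertex coverage: the bags together contain {a, b, c, d, e, f}, the full vertex set. Edge coverage: each edge of G has both endpoints in at least one bag. Running intersection: for every vertex, the bags containing it form a connected subtree. All three properties hold, so this is a valid tree decomposition of width max|bag| − 1 = 1, and hence tw(G) ≤ 1.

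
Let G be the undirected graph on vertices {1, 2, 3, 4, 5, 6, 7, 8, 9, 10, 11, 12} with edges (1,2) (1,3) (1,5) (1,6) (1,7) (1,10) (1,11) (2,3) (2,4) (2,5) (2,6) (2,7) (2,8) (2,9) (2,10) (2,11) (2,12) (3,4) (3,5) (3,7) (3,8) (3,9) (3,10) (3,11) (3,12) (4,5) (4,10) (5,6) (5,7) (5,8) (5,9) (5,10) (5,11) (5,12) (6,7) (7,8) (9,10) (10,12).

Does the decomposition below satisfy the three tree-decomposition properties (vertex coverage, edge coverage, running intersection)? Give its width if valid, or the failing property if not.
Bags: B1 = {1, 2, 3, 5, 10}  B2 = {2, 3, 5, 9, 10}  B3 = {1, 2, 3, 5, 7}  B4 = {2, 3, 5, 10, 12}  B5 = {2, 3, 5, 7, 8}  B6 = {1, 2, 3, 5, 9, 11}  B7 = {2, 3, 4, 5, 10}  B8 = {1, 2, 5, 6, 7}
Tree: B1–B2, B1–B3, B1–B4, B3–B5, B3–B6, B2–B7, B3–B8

No — bags containing vertex 9 are not connected in the tree.

A tree decomposition must satisfy three properties: every vertex lies in some bag; for every edge, both endpoints lie together in some bag; and for every vertex, the bags containing it form a connected subtree. Here bags containing vertex 9 are not connected in the tree, so the decomposition is invalid.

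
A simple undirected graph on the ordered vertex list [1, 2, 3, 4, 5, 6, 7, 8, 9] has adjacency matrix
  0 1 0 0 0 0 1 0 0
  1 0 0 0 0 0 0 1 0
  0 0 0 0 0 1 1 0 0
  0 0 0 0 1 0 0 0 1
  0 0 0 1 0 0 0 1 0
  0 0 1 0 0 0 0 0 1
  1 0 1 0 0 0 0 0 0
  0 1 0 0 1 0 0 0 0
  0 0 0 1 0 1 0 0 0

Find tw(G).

A width-2 tree decomposition is:
Bags: B1 = {4, 6, 9}  B2 = {3, 4, 6}  B3 = {3, 4, 7}  B4 = {1, 4, 7}  B5 = {1, 2, 4}  B6 = {2, 4, 8}  B7 = {4, 5, 8}
Tree: B1–B2, B2–B3, B3–B4, B4–B5, B5–B6, B6–B7
The largest bag has 3 vertices, giving width 2; this decomposition certifies tw(G) ≤ 2. For the lower bound, G contains the cycle 4–9–6–3–7–1–2–8–5–4, so G is not a forest; only forests have treewidth ≤ 1, hence tw(G) ≥ 2. Combining the bounds, tw(G) = 2.

2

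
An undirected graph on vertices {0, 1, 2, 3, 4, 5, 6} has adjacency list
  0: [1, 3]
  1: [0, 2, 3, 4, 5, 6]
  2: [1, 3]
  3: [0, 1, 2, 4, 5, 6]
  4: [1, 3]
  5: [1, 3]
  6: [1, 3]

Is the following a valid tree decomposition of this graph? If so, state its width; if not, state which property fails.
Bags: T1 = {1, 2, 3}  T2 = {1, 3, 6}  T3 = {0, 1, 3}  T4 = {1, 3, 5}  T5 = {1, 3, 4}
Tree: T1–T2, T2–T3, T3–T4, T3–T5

Checking the three conditions: (i) the bags cover all of {0, 1, 2, 3, 4, 5, 6}; (ii) for each edge, some bag contains both endpoints; (iii) the bags containing any fixed vertex form a subtree. All hold, so the decomposition is valid with width 3 − 1 = 2.

Yes; width 2.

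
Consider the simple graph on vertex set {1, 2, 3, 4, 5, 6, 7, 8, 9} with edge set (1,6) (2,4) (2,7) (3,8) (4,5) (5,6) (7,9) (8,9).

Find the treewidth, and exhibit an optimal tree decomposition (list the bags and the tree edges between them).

Treewidth 1.
One optimal decomposition is:
Bags: B1 = {3, 8}  B2 = {8, 9}  B3 = {7, 9}  B4 = {2, 7}  B5 = {2, 4}  B6 = {4, 5}  B7 = {5, 6}  B8 = {1, 6}
Tree: B1–B2, B2–B3, B3–B4, B4–B5, B5–B6, B6–B7, B7–B8

Each bag holds 2 vertices, so the decomposition has width 1, which upper-bounds the treewidth. Since G has at least one edge (e.g. 3–8), it is not an edgeless graph, so tw(G) ≥ 1. Combining the bounds, tw(G) = 1.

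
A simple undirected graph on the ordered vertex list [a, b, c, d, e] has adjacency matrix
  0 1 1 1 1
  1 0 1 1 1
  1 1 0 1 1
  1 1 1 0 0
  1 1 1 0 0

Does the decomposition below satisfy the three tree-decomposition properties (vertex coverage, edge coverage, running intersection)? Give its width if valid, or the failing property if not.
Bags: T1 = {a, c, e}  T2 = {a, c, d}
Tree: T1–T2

A tree decomposition must satisfy three properties: every vertex lies in some bag; for every edge, both endpoints lie together in some bag; and for every vertex, the bags containing it form a connected subtree. Here vertex b appears in no bag, so the decomposition is invalid.

No — vertex b appears in no bag.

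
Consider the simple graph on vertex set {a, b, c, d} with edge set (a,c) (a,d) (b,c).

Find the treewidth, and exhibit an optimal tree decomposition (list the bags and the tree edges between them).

Each bag holds 2 vertices, so the decomposition has width 1, which upper-bounds the treewidth. Any graph with an edge has treewidth ≥ 1, and G has the edge d–a. Combining the bounds, tw(G) = 1.

Treewidth 1.
One optimal decomposition is:
Bags: B1 = {a, d}  B2 = {a, c}  B3 = {b, c}
Tree: B1–B2, B2–B3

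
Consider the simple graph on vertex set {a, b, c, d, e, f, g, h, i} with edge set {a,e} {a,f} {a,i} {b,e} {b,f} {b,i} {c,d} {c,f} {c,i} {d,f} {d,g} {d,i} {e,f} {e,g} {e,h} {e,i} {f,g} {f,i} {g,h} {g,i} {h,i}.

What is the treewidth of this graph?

3

A width-3 tree decomposition is:
Bags: B1 = {d, f, g, i}  B2 = {e, f, g, i}  B3 = {b, e, f, i}  B4 = {c, d, f, i}  B5 = {e, g, h, i}  B6 = {a, e, f, i}
Tree: B1–B2, B2–B3, B1–B4, B2–B5, B2–B6
Every bag has size at most 4, so the width is 4 − 1 = 3 and tw(G) ≤ 3. For the lower bound, the 4 vertices {e, g, h, i} are pairwise adjacent, and any tree decomposition puts a clique entirely inside one bag — forcing width ≥ 3. Hence tw(G) = 3 exactly.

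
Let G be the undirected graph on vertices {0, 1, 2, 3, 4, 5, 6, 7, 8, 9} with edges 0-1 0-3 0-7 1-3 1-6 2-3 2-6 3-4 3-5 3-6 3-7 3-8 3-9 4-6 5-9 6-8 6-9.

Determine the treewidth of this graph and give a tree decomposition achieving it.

Every bag has size at most 3, so the width is 3 − 1 = 2 and tw(G) ≤ 2. Conversely, {0, 1, 3} is a clique of size 3, and the vertices of any clique must share a bag in every tree decomposition; so some bag has ≥ 3 vertices and tw(G) ≥ 2. Therefore the treewidth is 2.

Treewidth 2.
Bags: B1 = {3, 6, 8}  B2 = {1, 3, 6}  B3 = {3, 4, 6}  B4 = {2, 3, 6}  B5 = {3, 6, 9}  B6 = {0, 1, 3}  B7 = {3, 5, 9}  B8 = {0, 3, 7}
Tree: B1–B2, B2–B3, B1–B4, B2–B5, B2–B6, B5–B7, B6–B8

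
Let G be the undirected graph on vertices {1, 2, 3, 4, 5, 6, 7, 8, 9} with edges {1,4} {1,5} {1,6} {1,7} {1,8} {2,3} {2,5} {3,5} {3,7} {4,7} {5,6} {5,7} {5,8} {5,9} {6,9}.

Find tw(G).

2

A width-2 tree decomposition is:
Bags: B1 = {1, 5, 7}  B2 = {3, 5, 7}  B3 = {1, 5, 8}  B4 = {1, 5, 6}  B5 = {1, 4, 7}  B6 = {5, 6, 9}  B7 = {2, 3, 5}
Tree: B1–B2, B1–B3, B1–B4, B1–B5, B4–B6, B2–B7
The largest bag has 3 vertices, giving width 2; this decomposition certifies tw(G) ≤ 2. On the other hand G contains the 3-clique {1, 4, 7}. A clique must lie in a single bag of any decomposition, so no decomposition can have width below 2. Hence tw(G) = 2 exactly.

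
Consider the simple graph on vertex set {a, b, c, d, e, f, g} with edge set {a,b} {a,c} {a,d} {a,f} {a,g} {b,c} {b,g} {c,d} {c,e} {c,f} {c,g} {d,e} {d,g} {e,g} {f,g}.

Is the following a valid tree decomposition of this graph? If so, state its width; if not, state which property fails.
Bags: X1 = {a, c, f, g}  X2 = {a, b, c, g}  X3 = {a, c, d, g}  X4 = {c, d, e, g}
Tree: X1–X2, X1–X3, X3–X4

Yes; width 3.

Vertex coverage: the bags together contain {a, b, c, d, e, f, g}, the full vertex set. Edge coverage: each edge of G has both endpoints in at least one bag. Running intersection: for every vertex, the bags containing it form a connected subtree. All three properties hold, so this is a valid tree decomposition of width max|bag| − 1 = 3, and hence tw(G) ≤ 3.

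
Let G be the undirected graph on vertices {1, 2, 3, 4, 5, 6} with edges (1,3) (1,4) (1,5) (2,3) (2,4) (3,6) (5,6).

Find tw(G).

A width-2 tree decomposition is:
Bags: B1 = {1, 5, 6}  B2 = {1, 3, 6}  B3 = {1, 3, 4}  B4 = {2, 3, 4}
Tree: B1–B2, B2–B3, B3–B4
Every bag has size at most 3, so the width is 3 − 1 = 2 and tw(G) ≤ 2. Since 5–6–3–1–5 is a cycle in G, G is not acyclic. Forests are exactly the graphs of treewidth ≤ 1, so tw(G) ≥ 2. The upper and lower bounds meet at 2, so that is the treewidth.

2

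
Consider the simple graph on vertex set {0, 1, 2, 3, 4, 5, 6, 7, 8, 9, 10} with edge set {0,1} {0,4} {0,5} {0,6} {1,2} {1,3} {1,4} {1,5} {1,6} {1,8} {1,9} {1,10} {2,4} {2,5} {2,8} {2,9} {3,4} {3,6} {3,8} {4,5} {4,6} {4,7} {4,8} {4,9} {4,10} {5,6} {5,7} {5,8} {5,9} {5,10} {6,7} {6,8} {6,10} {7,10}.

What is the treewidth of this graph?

4

A width-4 tree decomposition is:
Bags: B1 = {1, 3, 4, 6, 8}  B2 = {1, 4, 5, 6, 8}  B3 = {1, 4, 5, 6, 10}  B4 = {1, 2, 4, 5, 8}  B5 = {4, 5, 6, 7, 10}  B6 = {1, 2, 4, 5, 9}  B7 = {0, 1, 4, 5, 6}
Tree: B1–B2, B2–B3, B2–B4, B3–B5, B4–B6, B2–B7
Every bag has size at most 5, so the width is 5 − 1 = 4 and tw(G) ≤ 4. On the other hand G contains the 5-clique {1, 3, 4, 6, 8}. A clique must lie in a single bag of any decomposition, so no decomposition can have width below 4. Hence tw(G) = 4 exactly.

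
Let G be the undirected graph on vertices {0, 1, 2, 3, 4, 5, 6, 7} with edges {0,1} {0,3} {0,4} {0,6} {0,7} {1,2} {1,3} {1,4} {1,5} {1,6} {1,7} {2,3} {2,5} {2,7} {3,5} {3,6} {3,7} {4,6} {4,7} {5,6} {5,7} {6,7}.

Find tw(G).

4

A width-4 tree decomposition is:
Bags: B1 = {0, 1, 3, 6, 7}  B2 = {1, 3, 5, 6, 7}  B3 = {0, 1, 4, 6, 7}  B4 = {1, 2, 3, 5, 7}
Tree: B1–B2, B1–B3, B2–B4
The largest bag has 5 vertices, giving width 4; this decomposition certifies tw(G) ≤ 4. Conversely, {0, 1, 3, 6, 7} is a clique of size 5, and the vertices of any clique must share a bag in every tree decomposition; so some bag has ≥ 5 vertices and tw(G) ≥ 4. Combining the bounds, tw(G) = 4.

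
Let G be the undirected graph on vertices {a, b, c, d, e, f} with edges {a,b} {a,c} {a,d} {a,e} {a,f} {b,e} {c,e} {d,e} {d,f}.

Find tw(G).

A width-2 tree decomposition is:
Bags: B1 = {a, b, e}  B2 = {a, c, e}  B3 = {a, d, e}  B4 = {a, d, f}
Tree: B1–B2, B1–B3, B3–B4
The largest bag has 3 vertices, giving width 2; this decomposition certifies tw(G) ≤ 2. On the other hand G contains the 3-clique {a, d, e}. A clique must lie in a single bag of any decomposition, so no decomposition can have width below 2. Combining the bounds, tw(G) = 2.

2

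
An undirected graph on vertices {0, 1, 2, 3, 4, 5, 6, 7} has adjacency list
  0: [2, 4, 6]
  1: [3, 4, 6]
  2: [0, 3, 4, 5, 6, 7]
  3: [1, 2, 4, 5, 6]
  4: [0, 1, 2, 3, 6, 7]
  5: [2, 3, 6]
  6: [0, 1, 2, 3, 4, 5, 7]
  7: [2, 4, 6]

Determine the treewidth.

A width-3 tree decomposition is:
Bags: B1 = {2, 3, 4, 6}  B2 = {1, 3, 4, 6}  B3 = {2, 4, 6, 7}  B4 = {0, 2, 4, 6}  B5 = {2, 3, 5, 6}
Tree: B1–B2, B1–B3, B3–B4, B1–B5
The largest bag has 4 vertices, giving width 3; this decomposition certifies tw(G) ≤ 3. On the other hand G contains the 4-clique {1, 3, 4, 6}. A clique must lie in a single bag of any decomposition, so no decomposition can have width below 3. Therefore the treewidth is 3.

3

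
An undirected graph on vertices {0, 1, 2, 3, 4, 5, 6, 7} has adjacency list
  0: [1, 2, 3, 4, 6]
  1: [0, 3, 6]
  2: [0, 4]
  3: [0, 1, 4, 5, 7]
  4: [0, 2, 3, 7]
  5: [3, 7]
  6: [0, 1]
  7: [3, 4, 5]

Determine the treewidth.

A width-2 tree decomposition is:
Bags: B1 = {0, 3, 4}  B2 = {0, 1, 3}  B3 = {3, 4, 7}  B4 = {3, 5, 7}  B5 = {0, 2, 4}  B6 = {0, 1, 6}
Tree: B1–B2, B1–B3, B3–B4, B1–B5, B2–B6
Every bag has size at most 3, so the width is 3 − 1 = 2 and tw(G) ≤ 2. For the lower bound, the 3 vertices {0, 1, 3} are pairwise adjacent, and any tree decomposition puts a clique entirely inside one bag — forcing width ≥ 2. Therefore the treewidth is 2.

2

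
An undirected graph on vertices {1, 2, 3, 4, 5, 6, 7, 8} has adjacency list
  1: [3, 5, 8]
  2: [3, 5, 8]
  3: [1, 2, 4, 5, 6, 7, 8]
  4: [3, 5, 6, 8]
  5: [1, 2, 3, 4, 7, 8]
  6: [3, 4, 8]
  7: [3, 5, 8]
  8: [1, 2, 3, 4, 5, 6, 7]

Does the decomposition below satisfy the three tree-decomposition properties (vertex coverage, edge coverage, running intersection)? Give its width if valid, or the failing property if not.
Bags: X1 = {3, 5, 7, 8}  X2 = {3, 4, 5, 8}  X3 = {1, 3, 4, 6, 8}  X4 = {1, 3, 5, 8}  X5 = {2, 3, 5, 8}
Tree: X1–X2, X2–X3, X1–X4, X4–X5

A tree decomposition must satisfy three properties: every vertex lies in some bag; for every edge, both endpoints lie together in some bag; and for every vertex, the bags containing it form a connected subtree. Here bags containing vertex 1 are not connected in the tree, so the decomposition is invalid.

No — bags containing vertex 1 are not connected in the tree.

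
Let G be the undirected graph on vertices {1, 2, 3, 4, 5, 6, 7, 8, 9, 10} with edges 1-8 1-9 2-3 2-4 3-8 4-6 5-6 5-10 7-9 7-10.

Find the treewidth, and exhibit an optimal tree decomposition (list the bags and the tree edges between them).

Treewidth 2.
One optimal decomposition is:
Bags: B1 = {5, 7, 10}  B2 = {5, 6, 7}  B3 = {4, 6, 7}  B4 = {2, 4, 7}  B5 = {2, 3, 7}  B6 = {3, 7, 8}  B7 = {1, 7, 8}  B8 = {1, 7, 9}
Tree: B1–B2, B2–B3, B3–B4, B4–B5, B5–B6, B6–B7, B7–B8

Every bag has size at most 3, so the width is 3 − 1 = 2 and tw(G) ≤ 2. Since 7–10–5–6–4–2–3–8–1–9–7 is a cycle in G, G is not acyclic. Forests are exactly the graphs of treewidth ≤ 1, so tw(G) ≥ 2. Therefore the treewidth is 2.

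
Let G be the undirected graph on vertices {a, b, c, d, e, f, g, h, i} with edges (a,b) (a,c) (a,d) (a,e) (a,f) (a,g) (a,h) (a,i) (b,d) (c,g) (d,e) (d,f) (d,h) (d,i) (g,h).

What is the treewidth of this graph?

A width-2 tree decomposition is:
Bags: B1 = {a, d, f}  B2 = {a, d, h}  B3 = {a, b, d}  B4 = {a, g, h}  B5 = {a, c, g}  B6 = {a, d, i}  B7 = {a, d, e}
Tree: B1–B2, B2–B3, B2–B4, B4–B5, B1–B6, B3–B7
Each bag holds 3 vertices, so the decomposition has width 2, which upper-bounds the treewidth. On the other hand G contains the 3-clique {a, d, f}. A clique must lie in a single bag of any decomposition, so no decomposition can have width below 2. Combining the bounds, tw(G) = 2.

2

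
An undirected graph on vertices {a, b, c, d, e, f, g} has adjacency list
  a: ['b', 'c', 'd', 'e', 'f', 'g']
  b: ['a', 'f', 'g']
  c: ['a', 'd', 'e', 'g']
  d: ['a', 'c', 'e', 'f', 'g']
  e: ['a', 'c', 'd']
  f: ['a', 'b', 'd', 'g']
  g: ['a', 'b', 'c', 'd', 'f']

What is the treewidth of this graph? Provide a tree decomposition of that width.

Treewidth 3.
Bags: B1 = {a, d, f, g}  B2 = {a, b, f, g}  B3 = {a, c, d, g}  B4 = {a, c, d, e}
Tree: B1–B2, B1–B3, B3–B4

Every bag has size at most 4, so the width is 4 − 1 = 3 and tw(G) ≤ 3. On the other hand G contains the 4-clique {a, c, d, g}. A clique must lie in a single bag of any decomposition, so no decomposition can have width below 3. The upper and lower bounds meet at 3, so that is the treewidth.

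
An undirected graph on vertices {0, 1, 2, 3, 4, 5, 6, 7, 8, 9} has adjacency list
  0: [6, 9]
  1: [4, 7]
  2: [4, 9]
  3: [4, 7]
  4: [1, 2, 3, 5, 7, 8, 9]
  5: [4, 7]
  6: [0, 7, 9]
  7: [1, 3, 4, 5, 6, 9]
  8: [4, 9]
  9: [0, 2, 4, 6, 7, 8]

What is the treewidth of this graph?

2

A width-2 tree decomposition is:
Bags: B1 = {6, 7, 9}  B2 = {4, 7, 9}  B3 = {4, 8, 9}  B4 = {3, 4, 7}  B5 = {1, 4, 7}  B6 = {4, 5, 7}  B7 = {0, 6, 9}  B8 = {2, 4, 9}
Tree: B1–B2, B2–B3, B2–B4, B2–B5, B4–B6, B1–B7, B3–B8
The largest bag has 3 vertices, giving width 2; this decomposition certifies tw(G) ≤ 2. Conversely, {0, 6, 9} is a clique of size 3, and the vertices of any clique must share a bag in every tree decomposition; so some bag has ≥ 3 vertices and tw(G) ≥ 2. Combining the bounds, tw(G) = 2.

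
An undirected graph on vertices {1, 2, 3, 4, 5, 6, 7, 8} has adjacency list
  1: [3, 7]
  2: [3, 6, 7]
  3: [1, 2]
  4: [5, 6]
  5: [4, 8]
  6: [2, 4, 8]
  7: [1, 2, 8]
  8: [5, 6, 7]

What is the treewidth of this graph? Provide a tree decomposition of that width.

Treewidth 2.
Bags: B1 = {1, 2, 3}  B2 = {1, 2, 7}  B3 = {2, 6, 7}  B4 = {6, 7, 8}  B5 = {4, 6, 8}  B6 = {4, 5, 8}
Tree: B1–B2, B2–B3, B3–B4, B4–B5, B5–B6

Each bag holds 3 vertices, so the decomposition has width 2, which upper-bounds the treewidth. For the lower bound, G contains the cycle 3–1–7–2–3, so G is not a forest; only forests have treewidth ≤ 1, hence tw(G) ≥ 2. The upper and lower bounds meet at 2, so that is the treewidth.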